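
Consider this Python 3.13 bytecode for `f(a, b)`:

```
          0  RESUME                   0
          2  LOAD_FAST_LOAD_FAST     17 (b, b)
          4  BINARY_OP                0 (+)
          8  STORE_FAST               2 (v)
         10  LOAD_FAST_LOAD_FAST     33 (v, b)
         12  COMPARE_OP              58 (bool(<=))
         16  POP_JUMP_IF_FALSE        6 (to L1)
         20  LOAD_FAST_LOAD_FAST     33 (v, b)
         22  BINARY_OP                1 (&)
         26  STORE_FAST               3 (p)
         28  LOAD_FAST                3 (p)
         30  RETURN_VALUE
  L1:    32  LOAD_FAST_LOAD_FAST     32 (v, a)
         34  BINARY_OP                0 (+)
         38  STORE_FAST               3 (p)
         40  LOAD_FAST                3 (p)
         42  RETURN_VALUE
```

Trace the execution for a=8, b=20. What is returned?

48

LOAD_FAST_LOAD_FAST b,b → push 20,20. Stack: [20, 20]
BINARY_OP + → 20 + 20 = 40. Stack: [40]
STORE_FAST v → v=40. Stack: []
LOAD_FAST_LOAD_FAST v,b → push 40,20. Stack: [40, 20]
COMPARE_OP bool(<=) → 40 vs 20 = False. Stack: [False]
POP_JUMP_IF_FALSE → pop False; jump. Stack: []
LOAD_FAST_LOAD_FAST v,a → push 40,8. Stack: [40, 8]
BINARY_OP + → 40 + 8 = 48. Stack: [48]
STORE_FAST p → p=48. Stack: []
LOAD_FAST p → push 48. Stack: [48]
RETURN_VALUE → return 48.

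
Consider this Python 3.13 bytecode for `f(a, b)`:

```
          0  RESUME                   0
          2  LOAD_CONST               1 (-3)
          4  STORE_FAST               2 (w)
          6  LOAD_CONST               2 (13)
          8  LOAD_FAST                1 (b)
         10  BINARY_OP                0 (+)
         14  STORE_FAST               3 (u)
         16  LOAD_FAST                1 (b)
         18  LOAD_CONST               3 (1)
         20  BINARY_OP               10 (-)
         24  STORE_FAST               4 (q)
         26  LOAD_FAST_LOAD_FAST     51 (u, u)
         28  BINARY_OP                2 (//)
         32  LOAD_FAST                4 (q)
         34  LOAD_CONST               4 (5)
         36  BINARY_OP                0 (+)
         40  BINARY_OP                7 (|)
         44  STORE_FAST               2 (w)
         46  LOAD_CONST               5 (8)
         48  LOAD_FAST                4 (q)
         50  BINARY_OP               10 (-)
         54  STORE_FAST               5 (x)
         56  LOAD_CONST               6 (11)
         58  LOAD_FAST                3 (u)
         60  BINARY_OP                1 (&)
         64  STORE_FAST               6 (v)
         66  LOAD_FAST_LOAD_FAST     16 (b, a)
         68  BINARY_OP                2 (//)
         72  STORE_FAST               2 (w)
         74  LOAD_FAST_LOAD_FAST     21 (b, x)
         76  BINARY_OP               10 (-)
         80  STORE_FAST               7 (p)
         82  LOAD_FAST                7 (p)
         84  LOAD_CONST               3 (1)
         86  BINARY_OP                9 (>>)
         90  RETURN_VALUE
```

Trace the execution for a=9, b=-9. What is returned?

-14

LOAD_CONST → push -3. Stack: [-3]
STORE_FAST w → w=-3. Stack: []
LOAD_CONST → push 13. Stack: [13]
LOAD_FAST b → push -9. Stack: [13, -9]
BINARY_OP + → 13 + -9 = 4. Stack: [4]
STORE_FAST u → u=4. Stack: []
LOAD_FAST b → push -9. Stack: [-9]
LOAD_CONST → push 1. Stack: [-9, 1]
BINARY_OP - → -9 - 1 = -10. Stack: [-10]
STORE_FAST q → q=-10. Stack: []
LOAD_FAST_LOAD_FAST u,u → push 4,4. Stack: [4, 4]
BINARY_OP // → 4 // 4 = 1. Stack: [1]
LOAD_FAST q → push -10. Stack: [1, -10]
LOAD_CONST → push 5. Stack: [1, -10, 5]
BINARY_OP + → -10 + 5 = -5. Stack: [1, -5]
BINARY_OP | → 1 | -5 = -5. Stack: [-5]
STORE_FAST w → w=-5. Stack: []
LOAD_CONST → push 8. Stack: [8]
LOAD_FAST q → push -10. Stack: [8, -10]
BINARY_OP - → 8 - -10 = 18. Stack: [18]
STORE_FAST x → x=18. Stack: []
LOAD_CONST → push 11. Stack: [11]
LOAD_FAST u → push 4. Stack: [11, 4]
BINARY_OP & → 11 & 4 = 0. Stack: [0]
STORE_FAST v → v=0. Stack: []
LOAD_FAST_LOAD_FAST b,a → push -9,9. Stack: [-9, 9]
BINARY_OP // → -9 // 9 = -1. Stack: [-1]
STORE_FAST w → w=-1. Stack: []
LOAD_FAST_LOAD_FAST b,x → push -9,18. Stack: [-9, 18]
BINARY_OP - → -9 - 18 = -27. Stack: [-27]
STORE_FAST p → p=-27. Stack: []
LOAD_FAST p → push -27. Stack: [-27]
LOAD_CONST → push 1. Stack: [-27, 1]
BINARY_OP >> → -27 >> 1 = -14. Stack: [-14]
RETURN_VALUE → return -14.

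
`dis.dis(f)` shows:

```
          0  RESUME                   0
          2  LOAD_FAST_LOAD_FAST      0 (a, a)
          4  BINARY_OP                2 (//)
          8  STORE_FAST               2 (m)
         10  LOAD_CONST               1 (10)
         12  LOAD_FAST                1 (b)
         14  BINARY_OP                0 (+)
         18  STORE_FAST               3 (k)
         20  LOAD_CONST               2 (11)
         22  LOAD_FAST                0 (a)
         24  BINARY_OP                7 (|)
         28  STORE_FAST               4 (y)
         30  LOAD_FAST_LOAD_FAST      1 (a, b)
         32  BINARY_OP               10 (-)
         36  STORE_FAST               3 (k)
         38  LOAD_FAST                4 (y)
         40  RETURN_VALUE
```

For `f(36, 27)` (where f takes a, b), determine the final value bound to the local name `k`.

9

LOAD_FAST_LOAD_FAST a,a → push 36,36. Stack: [36, 36]
BINARY_OP // → 36 // 36 = 1. Stack: [1]
STORE_FAST m → m=1. Stack: []
LOAD_CONST → push 10. Stack: [10]
LOAD_FAST b → push 27. Stack: [10, 27]
BINARY_OP + → 10 + 27 = 37. Stack: [37]
STORE_FAST k → k=37. Stack: []
LOAD_CONST → push 11. Stack: [11]
LOAD_FAST a → push 36. Stack: [11, 36]
BINARY_OP | → 11 | 36 = 47. Stack: [47]
STORE_FAST y → y=47. Stack: []
LOAD_FAST_LOAD_FAST a,b → push 36,27. Stack: [36, 27]
BINARY_OP - → 36 - 27 = 9. Stack: [9]
STORE_FAST k → k=9. Stack: []
LOAD_FAST y → push 47. Stack: [47]
RETURN_VALUE → return 47.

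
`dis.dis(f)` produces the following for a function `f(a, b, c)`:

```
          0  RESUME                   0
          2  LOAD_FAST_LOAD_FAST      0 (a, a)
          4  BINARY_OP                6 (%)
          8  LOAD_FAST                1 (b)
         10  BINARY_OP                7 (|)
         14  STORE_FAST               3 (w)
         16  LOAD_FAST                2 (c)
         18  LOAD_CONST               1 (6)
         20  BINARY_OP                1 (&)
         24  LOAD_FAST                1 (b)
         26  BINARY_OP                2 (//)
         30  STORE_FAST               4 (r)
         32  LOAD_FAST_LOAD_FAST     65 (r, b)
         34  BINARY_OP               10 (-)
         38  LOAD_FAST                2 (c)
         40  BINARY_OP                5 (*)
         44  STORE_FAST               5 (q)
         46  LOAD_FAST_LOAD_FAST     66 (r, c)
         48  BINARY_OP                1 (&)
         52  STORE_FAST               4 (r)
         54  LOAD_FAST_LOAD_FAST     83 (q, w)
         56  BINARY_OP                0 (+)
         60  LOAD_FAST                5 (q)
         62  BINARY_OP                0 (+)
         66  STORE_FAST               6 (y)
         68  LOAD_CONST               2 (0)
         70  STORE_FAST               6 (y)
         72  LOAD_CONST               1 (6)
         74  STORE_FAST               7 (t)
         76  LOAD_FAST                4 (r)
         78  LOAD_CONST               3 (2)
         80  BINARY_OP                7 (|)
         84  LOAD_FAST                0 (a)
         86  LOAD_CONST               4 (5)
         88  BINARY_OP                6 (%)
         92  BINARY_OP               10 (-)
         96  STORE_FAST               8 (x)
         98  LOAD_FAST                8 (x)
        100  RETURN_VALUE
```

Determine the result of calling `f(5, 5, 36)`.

2

LOAD_FAST_LOAD_FAST a,a → push 5,5. Stack: [5, 5]
BINARY_OP % → 5 % 5 = 0. Stack: [0]
LOAD_FAST b → push 5. Stack: [0, 5]
BINARY_OP | → 0 | 5 = 5. Stack: [5]
STORE_FAST w → w=5. Stack: []
LOAD_FAST c → push 36. Stack: [36]
LOAD_CONST → push 6. Stack: [36, 6]
BINARY_OP & → 36 & 6 = 4. Stack: [4]
LOAD_FAST b → push 5. Stack: [4, 5]
BINARY_OP // → 4 // 5 = 0. Stack: [0]
STORE_FAST r → r=0. Stack: []
LOAD_FAST_LOAD_FAST r,b → push 0,5. Stack: [0, 5]
BINARY_OP - → 0 - 5 = -5. Stack: [-5]
LOAD_FAST c → push 36. Stack: [-5, 36]
BINARY_OP * → -5 * 36 = -180. Stack: [-180]
STORE_FAST q → q=-180. Stack: []
LOAD_FAST_LOAD_FAST r,c → push 0,36. Stack: [0, 36]
BINARY_OP & → 0 & 36 = 0. Stack: [0]
STORE_FAST r → r=0. Stack: []
LOAD_FAST_LOAD_FAST q,w → push -180,5. Stack: [-180, 5]
BINARY_OP + → -180 + 5 = -175. Stack: [-175]
LOAD_FAST q → push -180. Stack: [-175, -180]
BINARY_OP + → -175 + -180 = -355. Stack: [-355]
STORE_FAST y → y=-355. Stack: []
LOAD_CONST → push 0. Stack: [0]
STORE_FAST y → y=0. Stack: []
LOAD_CONST → push 6. Stack: [6]
STORE_FAST t → t=6. Stack: []
LOAD_FAST r → push 0. Stack: [0]
LOAD_CONST → push 2. Stack: [0, 2]
BINARY_OP | → 0 | 2 = 2. Stack: [2]
LOAD_FAST a → push 5. Stack: [2, 5]
LOAD_CONST → push 5. Stack: [2, 5, 5]
BINARY_OP % → 5 % 5 = 0. Stack: [2, 0]
BINARY_OP - → 2 - 0 = 2. Stack: [2]
STORE_FAST x → x=2. Stack: []
LOAD_FAST x → push 2. Stack: [2]
RETURN_VALUE → return 2.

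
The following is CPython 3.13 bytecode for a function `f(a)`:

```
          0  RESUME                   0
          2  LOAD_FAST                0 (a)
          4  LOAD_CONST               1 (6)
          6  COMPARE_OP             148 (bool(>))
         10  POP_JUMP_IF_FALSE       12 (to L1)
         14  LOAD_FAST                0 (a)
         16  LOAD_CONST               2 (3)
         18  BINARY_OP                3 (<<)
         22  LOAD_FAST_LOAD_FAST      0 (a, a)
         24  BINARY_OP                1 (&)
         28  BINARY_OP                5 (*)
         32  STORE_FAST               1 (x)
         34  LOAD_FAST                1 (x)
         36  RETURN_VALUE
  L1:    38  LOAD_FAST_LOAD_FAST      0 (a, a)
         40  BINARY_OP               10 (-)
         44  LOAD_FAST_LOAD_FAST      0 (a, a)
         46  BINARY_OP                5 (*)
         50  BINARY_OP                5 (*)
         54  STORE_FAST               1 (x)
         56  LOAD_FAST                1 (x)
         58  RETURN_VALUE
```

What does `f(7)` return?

LOAD_FAST a → push 7. Stack: [7]
LOAD_CONST → push 6. Stack: [7, 6]
COMPARE_OP bool(>) → 7 vs 6 = True. Stack: [True]
POP_JUMP_IF_FALSE → pop True; no jump. Stack: []
LOAD_FAST a → push 7. Stack: [7]
LOAD_CONST → push 3. Stack: [7, 3]
BINARY_OP << → 7 << 3 = 56. Stack: [56]
LOAD_FAST_LOAD_FAST a,a → push 7,7. Stack: [56, 7, 7]
BINARY_OP & → 7 & 7 = 7. Stack: [56, 7]
BINARY_OP * → 56 * 7 = 392. Stack: [392]
STORE_FAST x → x=392. Stack: []
LOAD_FAST x → push 392. Stack: [392]
RETURN_VALUE → return 392.

392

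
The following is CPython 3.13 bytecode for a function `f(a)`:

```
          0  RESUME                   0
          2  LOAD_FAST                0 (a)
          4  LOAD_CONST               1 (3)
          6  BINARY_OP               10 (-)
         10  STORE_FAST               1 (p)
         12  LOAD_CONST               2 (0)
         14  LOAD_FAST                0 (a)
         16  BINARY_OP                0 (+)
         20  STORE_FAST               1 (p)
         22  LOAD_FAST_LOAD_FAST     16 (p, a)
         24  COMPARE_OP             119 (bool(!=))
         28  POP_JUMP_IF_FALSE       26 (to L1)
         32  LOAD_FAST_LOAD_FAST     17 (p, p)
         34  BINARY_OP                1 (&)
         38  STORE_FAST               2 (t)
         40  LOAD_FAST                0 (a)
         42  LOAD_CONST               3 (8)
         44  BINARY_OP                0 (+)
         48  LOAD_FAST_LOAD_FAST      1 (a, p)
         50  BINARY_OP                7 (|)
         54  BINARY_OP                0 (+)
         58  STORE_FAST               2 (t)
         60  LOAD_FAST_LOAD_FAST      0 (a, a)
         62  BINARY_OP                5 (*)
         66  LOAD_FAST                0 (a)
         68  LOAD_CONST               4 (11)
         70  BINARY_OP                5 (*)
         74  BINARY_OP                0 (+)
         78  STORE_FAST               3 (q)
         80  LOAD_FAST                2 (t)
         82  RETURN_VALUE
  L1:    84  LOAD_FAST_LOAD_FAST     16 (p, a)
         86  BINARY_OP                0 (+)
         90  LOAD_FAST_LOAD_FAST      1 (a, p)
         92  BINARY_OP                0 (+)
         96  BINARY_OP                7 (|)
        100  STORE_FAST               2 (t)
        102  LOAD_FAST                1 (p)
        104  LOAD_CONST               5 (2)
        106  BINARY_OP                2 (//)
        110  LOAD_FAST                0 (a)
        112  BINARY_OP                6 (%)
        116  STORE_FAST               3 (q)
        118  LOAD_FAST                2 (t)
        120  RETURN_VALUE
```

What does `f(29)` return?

58

LOAD_FAST a → push 29. Stack: [29]
LOAD_CONST → push 3. Stack: [29, 3]
BINARY_OP - → 29 - 3 = 26. Stack: [26]
STORE_FAST p → p=26. Stack: []
LOAD_CONST → push 0. Stack: [0]
LOAD_FAST a → push 29. Stack: [0, 29]
BINARY_OP + → 0 + 29 = 29. Stack: [29]
STORE_FAST p → p=29. Stack: []
LOAD_FAST_LOAD_FAST p,a → push 29,29. Stack: [29, 29]
COMPARE_OP bool(!=) → 29 vs 29 = False. Stack: [False]
POP_JUMP_IF_FALSE → pop False; jump. Stack: []
LOAD_FAST_LOAD_FAST p,a → push 29,29. Stack: [29, 29]
BINARY_OP + → 29 + 29 = 58. Stack: [58]
LOAD_FAST_LOAD_FAST a,p → push 29,29. Stack: [58, 29, 29]
BINARY_OP + → 29 + 29 = 58. Stack: [58, 58]
BINARY_OP | → 58 | 58 = 58. Stack: [58]
STORE_FAST t → t=58. Stack: []
LOAD_FAST p → push 29. Stack: [29]
LOAD_CONST → push 2. Stack: [29, 2]
BINARY_OP // → 29 // 2 = 14. Stack: [14]
LOAD_FAST a → push 29. Stack: [14, 29]
BINARY_OP % → 14 % 29 = 14. Stack: [14]
STORE_FAST q → q=14. Stack: []
LOAD_FAST t → push 58. Stack: [58]
RETURN_VALUE → return 58.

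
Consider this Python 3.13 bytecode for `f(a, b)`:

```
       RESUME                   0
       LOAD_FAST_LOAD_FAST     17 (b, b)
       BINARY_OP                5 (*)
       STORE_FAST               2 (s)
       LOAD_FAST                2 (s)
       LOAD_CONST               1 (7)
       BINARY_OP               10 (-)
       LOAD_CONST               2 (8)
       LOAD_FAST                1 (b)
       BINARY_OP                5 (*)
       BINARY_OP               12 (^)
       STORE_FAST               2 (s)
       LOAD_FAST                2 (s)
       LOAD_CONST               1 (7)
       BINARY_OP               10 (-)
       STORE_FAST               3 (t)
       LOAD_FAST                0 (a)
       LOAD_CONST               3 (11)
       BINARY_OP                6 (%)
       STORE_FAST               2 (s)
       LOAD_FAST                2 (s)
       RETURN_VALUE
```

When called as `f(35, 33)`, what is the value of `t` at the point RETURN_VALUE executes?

1323

LOAD_FAST_LOAD_FAST b,b → push 33,33. Stack: [33, 33]
BINARY_OP * → 33 * 33 = 1089. Stack: [1089]
STORE_FAST s → s=1089. Stack: []
LOAD_FAST s → push 1089. Stack: [1089]
LOAD_CONST → push 7. Stack: [1089, 7]
BINARY_OP - → 1089 - 7 = 1082. Stack: [1082]
LOAD_CONST → push 8. Stack: [1082, 8]
LOAD_FAST b → push 33. Stack: [1082, 8, 33]
BINARY_OP * → 8 * 33 = 264. Stack: [1082, 264]
BINARY_OP ^ → 1082 ^ 264 = 1330. Stack: [1330]
STORE_FAST s → s=1330. Stack: []
LOAD_FAST s → push 1330. Stack: [1330]
LOAD_CONST → push 7. Stack: [1330, 7]
BINARY_OP - → 1330 - 7 = 1323. Stack: [1323]
STORE_FAST t → t=1323. Stack: []
LOAD_FAST a → push 35. Stack: [35]
LOAD_CONST → push 11. Stack: [35, 11]
BINARY_OP % → 35 % 11 = 2. Stack: [2]
STORE_FAST s → s=2. Stack: []
LOAD_FAST s → push 2. Stack: [2]
RETURN_VALUE → return 2.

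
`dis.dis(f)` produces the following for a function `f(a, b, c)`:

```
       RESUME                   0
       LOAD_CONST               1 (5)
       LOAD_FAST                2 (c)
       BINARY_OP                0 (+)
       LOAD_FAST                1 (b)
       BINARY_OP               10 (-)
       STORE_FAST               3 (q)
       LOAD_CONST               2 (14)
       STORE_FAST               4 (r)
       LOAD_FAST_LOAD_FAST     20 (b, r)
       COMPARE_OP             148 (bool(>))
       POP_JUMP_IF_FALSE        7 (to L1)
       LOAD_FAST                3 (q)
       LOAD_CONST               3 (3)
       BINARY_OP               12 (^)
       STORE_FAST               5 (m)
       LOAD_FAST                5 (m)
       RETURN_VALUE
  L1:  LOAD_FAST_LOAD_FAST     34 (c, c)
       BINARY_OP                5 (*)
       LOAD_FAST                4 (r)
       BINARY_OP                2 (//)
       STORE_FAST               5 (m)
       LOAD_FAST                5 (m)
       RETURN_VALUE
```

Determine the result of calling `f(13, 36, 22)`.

-12

LOAD_CONST → push 5. Stack: [5]
LOAD_FAST c → push 22. Stack: [5, 22]
BINARY_OP + → 5 + 22 = 27. Stack: [27]
LOAD_FAST b → push 36. Stack: [27, 36]
BINARY_OP - → 27 - 36 = -9. Stack: [-9]
STORE_FAST q → q=-9. Stack: []
LOAD_CONST → push 14. Stack: [14]
STORE_FAST r → r=14. Stack: []
LOAD_FAST_LOAD_FAST b,r → push 36,14. Stack: [36, 14]
COMPARE_OP bool(>) → 36 vs 14 = True. Stack: [True]
POP_JUMP_IF_FALSE → pop True; no jump. Stack: []
LOAD_FAST q → push -9. Stack: [-9]
LOAD_CONST → push 3. Stack: [-9, 3]
BINARY_OP ^ → -9 ^ 3 = -12. Stack: [-12]
STORE_FAST m → m=-12. Stack: []
LOAD_FAST m → push -12. Stack: [-12]
RETURN_VALUE → return -12.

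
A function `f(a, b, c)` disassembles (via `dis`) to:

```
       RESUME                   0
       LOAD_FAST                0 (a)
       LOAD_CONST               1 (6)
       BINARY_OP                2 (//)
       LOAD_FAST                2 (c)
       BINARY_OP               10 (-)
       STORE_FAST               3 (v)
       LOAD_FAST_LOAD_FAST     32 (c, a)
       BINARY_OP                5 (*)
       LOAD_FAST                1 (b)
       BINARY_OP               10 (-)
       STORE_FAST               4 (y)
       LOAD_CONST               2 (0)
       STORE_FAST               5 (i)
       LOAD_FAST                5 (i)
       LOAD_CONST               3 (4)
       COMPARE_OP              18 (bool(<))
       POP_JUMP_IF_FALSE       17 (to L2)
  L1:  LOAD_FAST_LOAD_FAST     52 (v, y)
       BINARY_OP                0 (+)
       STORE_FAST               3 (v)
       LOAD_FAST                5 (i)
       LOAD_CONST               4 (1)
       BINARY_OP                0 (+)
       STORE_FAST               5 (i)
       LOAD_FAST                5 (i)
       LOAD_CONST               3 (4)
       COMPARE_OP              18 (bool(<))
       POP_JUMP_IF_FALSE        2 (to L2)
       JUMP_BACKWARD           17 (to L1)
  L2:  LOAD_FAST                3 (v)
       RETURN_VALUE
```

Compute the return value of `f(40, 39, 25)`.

3825

LOAD_FAST a → push 40. Stack: [40]
LOAD_CONST → push 6. Stack: [40, 6]
BINARY_OP // → 40 // 6 = 6. Stack: [6]
LOAD_FAST c → push 25. Stack: [6, 25]
BINARY_OP - → 6 - 25 = -19. Stack: [-19]
STORE_FAST v → v=-19. Stack: []
LOAD_FAST_LOAD_FAST c,a → push 25,40. Stack: [25, 40]
BINARY_OP * → 25 * 40 = 1000. Stack: [1000]
LOAD_FAST b → push 39. Stack: [1000, 39]
BINARY_OP - → 1000 - 39 = 961. Stack: [961]
STORE_FAST y → y=961. Stack: []
LOAD_CONST → push 0. Stack: [0]
STORE_FAST i → i=0. Stack: []
LOAD_FAST i → push 0. Stack: [0]
LOAD_CONST → push 4. Stack: [0, 4]
COMPARE_OP bool(<) → 0 vs 4 = True. Stack: [True]
POP_JUMP_IF_FALSE → pop True; no jump. Stack: []
LOAD_FAST_LOAD_FAST v,y → push -19,961. Stack: [-19, 961]
BINARY_OP + → -19 + 961 = 942. Stack: [942]
STORE_FAST v → v=942. Stack: []
LOAD_FAST i → push 0. Stack: [0]
LOAD_CONST → push 1. Stack: [0, 1]
BINARY_OP + → 0 + 1 = 1. Stack: [1]
STORE_FAST i → i=1. Stack: []
LOAD_FAST i → push 1. Stack: [1]
LOAD_CONST → push 4. Stack: [1, 4]
COMPARE_OP bool(<) → 1 vs 4 = True. Stack: [True]
POP_JUMP_IF_FALSE → pop True; no jump. Stack: []
LOAD_FAST_LOAD_FAST v,y → push 942,961. Stack: [942, 961]
BINARY_OP + → 942 + 961 = 1903. Stack: [1903]
STORE_FAST v → v=1903. Stack: []
LOAD_FAST i → push 1. Stack: [1]
LOAD_CONST → push 1. Stack: [1, 1]
BINARY_OP + → 1 + 1 = 2. Stack: [2]
STORE_FAST i → i=2. Stack: []
LOAD_FAST i → push 2. Stack: [2]
LOAD_CONST → push 4. Stack: [2, 4]
COMPARE_OP bool(<) → 2 vs 4 = True. Stack: [True]
POP_JUMP_IF_FALSE → pop True; no jump. Stack: []
LOAD_FAST_LOAD_FAST v,y → push 1903,961. Stack: [1903, 961]
BINARY_OP + → 1903 + 961 = 2864. Stack: [2864]
STORE_FAST v → v=2864. Stack: []
LOAD_FAST i → push 2. Stack: [2]
LOAD_CONST → push 1. Stack: [2, 1]
BINARY_OP + → 2 + 1 = 3. Stack: [3]
STORE_FAST i → i=3. Stack: []
LOAD_FAST i → push 3. Stack: [3]
LOAD_CONST → push 4. Stack: [3, 4]
COMPARE_OP bool(<) → 3 vs 4 = True. Stack: [True]
POP_JUMP_IF_FALSE → pop True; no jump. Stack: []
LOAD_FAST_LOAD_FAST v,y → push 2864,961. Stack: [2864, 961]
BINARY_OP + → 2864 + 961 = 3825. Stack: [3825]
STORE_FAST v → v=3825. Stack: []
LOAD_FAST i → push 3. Stack: [3]
LOAD_CONST → push 1. Stack: [3, 1]
BINARY_OP + → 3 + 1 = 4. Stack: [4]
STORE_FAST i → i=4. Stack: []
LOAD_FAST i → push 4. Stack: [4]
LOAD_CONST → push 4. Stack: [4, 4]
COMPARE_OP bool(<) → 4 vs 4 = False. Stack: [False]
POP_JUMP_IF_FALSE → pop False; jump. Stack: []
LOAD_FAST v → push 3825. Stack: [3825]
RETURN_VALUE → return 3825.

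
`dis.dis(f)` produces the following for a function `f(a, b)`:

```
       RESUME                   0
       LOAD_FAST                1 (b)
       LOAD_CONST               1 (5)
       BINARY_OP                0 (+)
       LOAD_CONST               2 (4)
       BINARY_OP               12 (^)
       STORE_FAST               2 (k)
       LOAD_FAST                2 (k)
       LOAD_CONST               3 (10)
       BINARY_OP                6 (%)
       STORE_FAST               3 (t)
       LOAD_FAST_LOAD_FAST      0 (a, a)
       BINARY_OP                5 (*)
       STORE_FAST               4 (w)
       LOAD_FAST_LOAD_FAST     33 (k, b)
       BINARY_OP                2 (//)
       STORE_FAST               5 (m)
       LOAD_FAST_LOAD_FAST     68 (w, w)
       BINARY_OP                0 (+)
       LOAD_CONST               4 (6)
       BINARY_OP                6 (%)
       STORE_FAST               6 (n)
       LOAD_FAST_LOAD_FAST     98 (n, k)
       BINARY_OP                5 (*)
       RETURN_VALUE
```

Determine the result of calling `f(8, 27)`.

72

LOAD_FAST b → push 27. Stack: [27]
LOAD_CONST → push 5. Stack: [27, 5]
BINARY_OP + → 27 + 5 = 32. Stack: [32]
LOAD_CONST → push 4. Stack: [32, 4]
BINARY_OP ^ → 32 ^ 4 = 36. Stack: [36]
STORE_FAST k → k=36. Stack: []
LOAD_FAST k → push 36. Stack: [36]
LOAD_CONST → push 10. Stack: [36, 10]
BINARY_OP % → 36 % 10 = 6. Stack: [6]
STORE_FAST t → t=6. Stack: []
LOAD_FAST_LOAD_FAST a,a → push 8,8. Stack: [8, 8]
BINARY_OP * → 8 * 8 = 64. Stack: [64]
STORE_FAST w → w=64. Stack: []
LOAD_FAST_LOAD_FAST k,b → push 36,27. Stack: [36, 27]
BINARY_OP // → 36 // 27 = 1. Stack: [1]
STORE_FAST m → m=1. Stack: []
LOAD_FAST_LOAD_FAST w,w → push 64,64. Stack: [64, 64]
BINARY_OP + → 64 + 64 = 128. Stack: [128]
LOAD_CONST → push 6. Stack: [128, 6]
BINARY_OP % → 128 % 6 = 2. Stack: [2]
STORE_FAST n → n=2. Stack: []
LOAD_FAST_LOAD_FAST n,k → push 2,36. Stack: [2, 36]
BINARY_OP * → 2 * 36 = 72. Stack: [72]
RETURN_VALUE → return 72.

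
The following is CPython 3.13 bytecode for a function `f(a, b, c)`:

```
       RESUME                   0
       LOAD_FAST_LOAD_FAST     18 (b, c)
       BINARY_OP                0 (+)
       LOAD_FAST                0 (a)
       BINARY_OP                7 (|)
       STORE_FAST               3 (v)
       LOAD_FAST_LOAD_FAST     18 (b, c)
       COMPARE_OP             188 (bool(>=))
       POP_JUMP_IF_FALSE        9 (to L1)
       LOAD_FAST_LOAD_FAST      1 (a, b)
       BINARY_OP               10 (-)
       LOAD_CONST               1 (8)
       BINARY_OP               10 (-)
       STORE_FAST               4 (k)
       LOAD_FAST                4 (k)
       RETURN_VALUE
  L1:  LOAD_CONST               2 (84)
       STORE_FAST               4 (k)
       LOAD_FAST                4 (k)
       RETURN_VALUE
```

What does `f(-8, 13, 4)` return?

LOAD_FAST_LOAD_FAST b,c → push 13,4. Stack: [13, 4]
BINARY_OP + → 13 + 4 = 17. Stack: [17]
LOAD_FAST a → push -8. Stack: [17, -8]
BINARY_OP | → 17 | -8 = -7. Stack: [-7]
STORE_FAST v → v=-7. Stack: []
LOAD_FAST_LOAD_FAST b,c → push 13,4. Stack: [13, 4]
COMPARE_OP bool(>=) → 13 vs 4 = True. Stack: [True]
POP_JUMP_IF_FALSE → pop True; no jump. Stack: []
LOAD_FAST_LOAD_FAST a,b → push -8,13. Stack: [-8, 13]
BINARY_OP - → -8 - 13 = -21. Stack: [-21]
LOAD_CONST → push 8. Stack: [-21, 8]
BINARY_OP - → -21 - 8 = -29. Stack: [-29]
STORE_FAST k → k=-29. Stack: []
LOAD_FAST k → push -29. Stack: [-29]
RETURN_VALUE → return -29.

-29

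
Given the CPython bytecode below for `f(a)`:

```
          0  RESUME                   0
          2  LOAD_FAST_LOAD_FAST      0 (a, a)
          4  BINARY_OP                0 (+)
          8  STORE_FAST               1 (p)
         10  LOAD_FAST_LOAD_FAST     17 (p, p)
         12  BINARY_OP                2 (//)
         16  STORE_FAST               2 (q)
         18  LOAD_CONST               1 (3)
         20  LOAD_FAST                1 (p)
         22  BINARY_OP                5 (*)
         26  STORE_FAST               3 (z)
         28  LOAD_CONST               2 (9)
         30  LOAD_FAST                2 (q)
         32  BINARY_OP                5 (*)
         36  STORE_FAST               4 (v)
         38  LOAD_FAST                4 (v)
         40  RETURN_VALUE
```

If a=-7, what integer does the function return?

9

LOAD_FAST_LOAD_FAST a,a → push -7,-7. Stack: [-7, -7]
BINARY_OP + → -7 + -7 = -14. Stack: [-14]
STORE_FAST p → p=-14. Stack: []
LOAD_FAST_LOAD_FAST p,p → push -14,-14. Stack: [-14, -14]
BINARY_OP // → -14 // -14 = 1. Stack: [1]
STORE_FAST q → q=1. Stack: []
LOAD_CONST → push 3. Stack: [3]
LOAD_FAST p → push -14. Stack: [3, -14]
BINARY_OP * → 3 * -14 = -42. Stack: [-42]
STORE_FAST z → z=-42. Stack: []
LOAD_CONST → push 9. Stack: [9]
LOAD_FAST q → push 1. Stack: [9, 1]
BINARY_OP * → 9 * 1 = 9. Stack: [9]
STORE_FAST v → v=9. Stack: []
LOAD_FAST v → push 9. Stack: [9]
RETURN_VALUE → return 9.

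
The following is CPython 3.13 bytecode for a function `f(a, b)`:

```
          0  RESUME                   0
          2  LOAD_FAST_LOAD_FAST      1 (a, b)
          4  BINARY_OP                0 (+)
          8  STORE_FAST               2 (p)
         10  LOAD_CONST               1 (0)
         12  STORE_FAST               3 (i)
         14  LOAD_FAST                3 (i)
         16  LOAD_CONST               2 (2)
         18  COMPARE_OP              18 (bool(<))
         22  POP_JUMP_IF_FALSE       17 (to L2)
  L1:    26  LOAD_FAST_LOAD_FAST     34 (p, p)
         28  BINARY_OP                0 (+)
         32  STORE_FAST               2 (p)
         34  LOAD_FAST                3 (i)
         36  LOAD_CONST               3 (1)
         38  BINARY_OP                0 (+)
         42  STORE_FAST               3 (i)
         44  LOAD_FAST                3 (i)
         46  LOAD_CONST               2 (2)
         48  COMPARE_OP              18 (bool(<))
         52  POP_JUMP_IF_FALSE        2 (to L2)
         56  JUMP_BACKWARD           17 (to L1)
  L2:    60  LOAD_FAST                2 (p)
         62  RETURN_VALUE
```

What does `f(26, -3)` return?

92

LOAD_FAST_LOAD_FAST a,b → push 26,-3. Stack: [26, -3]
BINARY_OP + → 26 + -3 = 23. Stack: [23]
STORE_FAST p → p=23. Stack: []
LOAD_CONST → push 0. Stack: [0]
STORE_FAST i → i=0. Stack: []
LOAD_FAST i → push 0. Stack: [0]
LOAD_CONST → push 2. Stack: [0, 2]
COMPARE_OP bool(<) → 0 vs 2 = True. Stack: [True]
POP_JUMP_IF_FALSE → pop True; no jump. Stack: []
LOAD_FAST_LOAD_FAST p,p → push 23,23. Stack: [23, 23]
BINARY_OP + → 23 + 23 = 46. Stack: [46]
STORE_FAST p → p=46. Stack: []
LOAD_FAST i → push 0. Stack: [0]
LOAD_CONST → push 1. Stack: [0, 1]
BINARY_OP + → 0 + 1 = 1. Stack: [1]
STORE_FAST i → i=1. Stack: []
LOAD_FAST i → push 1. Stack: [1]
LOAD_CONST → push 2. Stack: [1, 2]
COMPARE_OP bool(<) → 1 vs 2 = True. Stack: [True]
POP_JUMP_IF_FALSE → pop True; no jump. Stack: []
LOAD_FAST_LOAD_FAST p,p → push 46,46. Stack: [46, 46]
BINARY_OP + → 46 + 46 = 92. Stack: [92]
STORE_FAST p → p=92. Stack: []
LOAD_FAST i → push 1. Stack: [1]
LOAD_CONST → push 1. Stack: [1, 1]
BINARY_OP + → 1 + 1 = 2. Stack: [2]
STORE_FAST i → i=2. Stack: []
LOAD_FAST i → push 2. Stack: [2]
LOAD_CONST → push 2. Stack: [2, 2]
COMPARE_OP bool(<) → 2 vs 2 = False. Stack: [False]
POP_JUMP_IF_FALSE → pop False; jump. Stack: []
LOAD_FAST p → push 92. Stack: [92]
RETURN_VALUE → return 92.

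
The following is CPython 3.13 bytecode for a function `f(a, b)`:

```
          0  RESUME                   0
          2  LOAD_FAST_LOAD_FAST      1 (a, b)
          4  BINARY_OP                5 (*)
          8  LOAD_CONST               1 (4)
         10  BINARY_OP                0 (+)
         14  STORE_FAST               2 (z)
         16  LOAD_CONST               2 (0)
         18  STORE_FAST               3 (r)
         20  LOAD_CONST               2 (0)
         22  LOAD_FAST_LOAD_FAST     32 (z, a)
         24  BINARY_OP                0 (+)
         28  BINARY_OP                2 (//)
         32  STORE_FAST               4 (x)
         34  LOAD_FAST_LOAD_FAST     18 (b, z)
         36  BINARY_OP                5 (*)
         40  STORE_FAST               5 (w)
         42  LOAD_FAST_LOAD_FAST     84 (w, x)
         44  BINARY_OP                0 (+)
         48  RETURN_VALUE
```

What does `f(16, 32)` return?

16512

LOAD_FAST_LOAD_FAST a,b → push 16,32. Stack: [16, 32]
BINARY_OP * → 16 * 32 = 512. Stack: [512]
LOAD_CONST → push 4. Stack: [512, 4]
BINARY_OP + → 512 + 4 = 516. Stack: [516]
STORE_FAST z → z=516. Stack: []
LOAD_CONST → push 0. Stack: [0]
STORE_FAST r → r=0. Stack: []
LOAD_CONST → push 0. Stack: [0]
LOAD_FAST_LOAD_FAST z,a → push 516,16. Stack: [0, 516, 16]
BINARY_OP + → 516 + 16 = 532. Stack: [0, 532]
BINARY_OP // → 0 // 532 = 0. Stack: [0]
STORE_FAST x → x=0. Stack: []
LOAD_FAST_LOAD_FAST b,z → push 32,516. Stack: [32, 516]
BINARY_OP * → 32 * 516 = 16512. Stack: [16512]
STORE_FAST w → w=16512. Stack: []
LOAD_FAST_LOAD_FAST w,x → push 16512,0. Stack: [16512, 0]
BINARY_OP + → 16512 + 0 = 16512. Stack: [16512]
RETURN_VALUE → return 16512.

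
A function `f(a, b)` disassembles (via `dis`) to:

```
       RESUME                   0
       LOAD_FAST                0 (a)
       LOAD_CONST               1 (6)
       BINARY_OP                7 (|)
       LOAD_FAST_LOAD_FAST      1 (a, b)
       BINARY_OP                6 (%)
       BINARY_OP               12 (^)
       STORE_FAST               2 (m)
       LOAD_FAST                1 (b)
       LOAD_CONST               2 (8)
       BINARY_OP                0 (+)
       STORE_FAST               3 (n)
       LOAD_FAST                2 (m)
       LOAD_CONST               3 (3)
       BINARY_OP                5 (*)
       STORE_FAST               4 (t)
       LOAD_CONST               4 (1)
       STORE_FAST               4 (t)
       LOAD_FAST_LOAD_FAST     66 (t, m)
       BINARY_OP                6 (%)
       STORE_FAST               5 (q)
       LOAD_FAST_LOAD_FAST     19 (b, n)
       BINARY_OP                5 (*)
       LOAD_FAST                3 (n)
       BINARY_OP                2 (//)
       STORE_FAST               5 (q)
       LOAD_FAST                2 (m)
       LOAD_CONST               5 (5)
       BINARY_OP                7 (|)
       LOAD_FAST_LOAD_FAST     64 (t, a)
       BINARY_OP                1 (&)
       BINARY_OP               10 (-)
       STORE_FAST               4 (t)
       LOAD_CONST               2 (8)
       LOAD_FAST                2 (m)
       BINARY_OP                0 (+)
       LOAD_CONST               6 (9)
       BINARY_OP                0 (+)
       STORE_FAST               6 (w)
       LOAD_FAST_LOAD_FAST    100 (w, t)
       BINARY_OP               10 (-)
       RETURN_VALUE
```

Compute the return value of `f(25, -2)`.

LOAD_FAST a → push 25. Stack: [25]
LOAD_CONST → push 6. Stack: [25, 6]
BINARY_OP | → 25 | 6 = 31. Stack: [31]
LOAD_FAST_LOAD_FAST a,b → push 25,-2. Stack: [31, 25, -2]
BINARY_OP % → 25 % -2 = -1. Stack: [31, -1]
BINARY_OP ^ → 31 ^ -1 = -32. Stack: [-32]
STORE_FAST m → m=-32. Stack: []
LOAD_FAST b → push -2. Stack: [-2]
LOAD_CONST → push 8. Stack: [-2, 8]
BINARY_OP + → -2 + 8 = 6. Stack: [6]
STORE_FAST n → n=6. Stack: []
LOAD_FAST m → push -32. Stack: [-32]
LOAD_CONST → push 3. Stack: [-32, 3]
BINARY_OP * → -32 * 3 = -96. Stack: [-96]
STORE_FAST t → t=-96. Stack: []
LOAD_CONST → push 1. Stack: [1]
STORE_FAST t → t=1. Stack: []
LOAD_FAST_LOAD_FAST t,m → push 1,-32. Stack: [1, -32]
BINARY_OP % → 1 % -32 = -31. Stack: [-31]
STORE_FAST q → q=-31. Stack: []
LOAD_FAST_LOAD_FAST b,n → push -2,6. Stack: [-2, 6]
BINARY_OP * → -2 * 6 = -12. Stack: [-12]
LOAD_FAST n → push 6. Stack: [-12, 6]
BINARY_OP // → -12 // 6 = -2. Stack: [-2]
STORE_FAST q → q=-2. Stack: []
LOAD_FAST m → push -32. Stack: [-32]
LOAD_CONST → push 5. Stack: [-32, 5]
BINARY_OP | → -32 | 5 = -27. Stack: [-27]
LOAD_FAST_LOAD_FAST t,a → push 1,25. Stack: [-27, 1, 25]
BINARY_OP & → 1 & 25 = 1. Stack: [-27, 1]
BINARY_OP - → -27 - 1 = -28. Stack: [-28]
STORE_FAST t → t=-28. Stack: []
LOAD_CONST → push 8. Stack: [8]
LOAD_FAST m → push -32. Stack: [8, -32]
BINARY_OP + → 8 + -32 = -24. Stack: [-24]
LOAD_CONST → push 9. Stack: [-24, 9]
BINARY_OP + → -24 + 9 = -15. Stack: [-15]
STORE_FAST w → w=-15. Stack: []
LOAD_FAST_LOAD_FAST w,t → push -15,-28. Stack: [-15, -28]
BINARY_OP - → -15 - -28 = 13. Stack: [13]
RETURN_VALUE → return 13.

13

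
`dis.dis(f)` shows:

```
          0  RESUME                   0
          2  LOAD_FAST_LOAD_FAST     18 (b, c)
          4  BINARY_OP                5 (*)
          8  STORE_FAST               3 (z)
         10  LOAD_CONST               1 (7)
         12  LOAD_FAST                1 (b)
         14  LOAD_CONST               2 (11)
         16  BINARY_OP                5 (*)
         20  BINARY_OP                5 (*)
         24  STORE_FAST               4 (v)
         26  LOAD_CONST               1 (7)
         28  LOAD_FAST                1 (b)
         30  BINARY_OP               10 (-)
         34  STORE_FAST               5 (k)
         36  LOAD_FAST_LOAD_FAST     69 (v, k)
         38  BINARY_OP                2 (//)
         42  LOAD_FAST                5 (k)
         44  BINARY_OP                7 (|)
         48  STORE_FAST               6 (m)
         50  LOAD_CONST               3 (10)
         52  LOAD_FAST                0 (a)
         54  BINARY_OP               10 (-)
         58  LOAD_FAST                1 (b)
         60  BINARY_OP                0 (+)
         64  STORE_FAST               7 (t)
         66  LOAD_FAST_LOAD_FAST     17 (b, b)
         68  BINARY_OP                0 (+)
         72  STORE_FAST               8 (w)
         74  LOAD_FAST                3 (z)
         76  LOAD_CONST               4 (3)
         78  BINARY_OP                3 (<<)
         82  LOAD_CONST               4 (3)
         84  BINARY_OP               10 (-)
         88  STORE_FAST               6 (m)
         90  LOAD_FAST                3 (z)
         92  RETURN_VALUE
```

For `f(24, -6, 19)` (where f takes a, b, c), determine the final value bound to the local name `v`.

-462

LOAD_FAST_LOAD_FAST b,c → push -6,19. Stack: [-6, 19]
BINARY_OP * → -6 * 19 = -114. Stack: [-114]
STORE_FAST z → z=-114. Stack: []
LOAD_CONST → push 7. Stack: [7]
LOAD_FAST b → push -6. Stack: [7, -6]
LOAD_CONST → push 11. Stack: [7, -6, 11]
BINARY_OP * → -6 * 11 = -66. Stack: [7, -66]
BINARY_OP * → 7 * -66 = -462. Stack: [-462]
STORE_FAST v → v=-462. Stack: []
LOAD_CONST → push 7. Stack: [7]
LOAD_FAST b → push -6. Stack: [7, -6]
BINARY_OP - → 7 - -6 = 13. Stack: [13]
STORE_FAST k → k=13. Stack: []
LOAD_FAST_LOAD_FAST v,k → push -462,13. Stack: [-462, 13]
BINARY_OP // → -462 // 13 = -36. Stack: [-36]
LOAD_FAST k → push 13. Stack: [-36, 13]
BINARY_OP | → -36 | 13 = -35. Stack: [-35]
STORE_FAST m → m=-35. Stack: []
LOAD_CONST → push 10. Stack: [10]
LOAD_FAST a → push 24. Stack: [10, 24]
BINARY_OP - → 10 - 24 = -14. Stack: [-14]
LOAD_FAST b → push -6. Stack: [-14, -6]
BINARY_OP + → -14 + -6 = -20. Stack: [-20]
STORE_FAST t → t=-20. Stack: []
LOAD_FAST_LOAD_FAST b,b → push -6,-6. Stack: [-6, -6]
BINARY_OP + → -6 + -6 = -12. Stack: [-12]
STORE_FAST w → w=-12. Stack: []
LOAD_FAST z → push -114. Stack: [-114]
LOAD_CONST → push 3. Stack: [-114, 3]
BINARY_OP << → -114 << 3 = -912. Stack: [-912]
LOAD_CONST → push 3. Stack: [-912, 3]
BINARY_OP - → -912 - 3 = -915. Stack: [-915]
STORE_FAST m → m=-915. Stack: []
LOAD_FAST z → push -114. Stack: [-114]
RETURN_VALUE → return -114.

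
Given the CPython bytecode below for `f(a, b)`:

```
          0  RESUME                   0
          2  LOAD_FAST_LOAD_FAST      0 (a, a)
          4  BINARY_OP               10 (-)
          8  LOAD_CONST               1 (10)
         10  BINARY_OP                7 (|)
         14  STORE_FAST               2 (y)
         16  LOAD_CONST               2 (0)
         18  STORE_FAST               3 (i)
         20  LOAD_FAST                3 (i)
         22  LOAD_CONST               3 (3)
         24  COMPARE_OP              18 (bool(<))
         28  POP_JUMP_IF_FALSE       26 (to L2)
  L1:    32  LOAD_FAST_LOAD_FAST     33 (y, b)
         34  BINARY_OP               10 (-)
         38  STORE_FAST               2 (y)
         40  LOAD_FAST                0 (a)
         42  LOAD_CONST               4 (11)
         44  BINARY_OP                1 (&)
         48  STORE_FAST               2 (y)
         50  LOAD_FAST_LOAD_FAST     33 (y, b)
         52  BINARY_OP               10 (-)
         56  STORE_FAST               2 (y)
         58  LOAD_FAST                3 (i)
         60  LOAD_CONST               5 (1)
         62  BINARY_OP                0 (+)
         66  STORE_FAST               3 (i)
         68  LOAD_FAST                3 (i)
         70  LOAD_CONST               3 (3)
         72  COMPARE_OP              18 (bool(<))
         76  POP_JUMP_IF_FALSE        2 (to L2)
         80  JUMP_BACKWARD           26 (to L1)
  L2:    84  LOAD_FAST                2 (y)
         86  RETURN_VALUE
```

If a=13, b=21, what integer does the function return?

-12

LOAD_FAST_LOAD_FAST a,a → push 13,13
BINARY_OP - → 13 - 13 = 0
LOAD_CONST → push 10
BINARY_OP | → 0 | 10 = 10
STORE_FAST y → y=10
LOAD_CONST → push 0
STORE_FAST i → i=0
LOAD_FAST i → push 0
LOAD_CONST → push 3
COMPARE_OP bool(<) → 0 vs 3 = True
POP_JUMP_IF_FALSE → pop True; no jump
LOAD_FAST_LOAD_FAST y,b → push 10,21
BINARY_OP - → 10 - 21 = -11
STORE_FAST y → y=-11
LOAD_FAST a → push 13
LOAD_CONST → push 11
BINARY_OP & → 13 & 11 = 9
STORE_FAST y → y=9
LOAD_FAST_LOAD_FAST y,b → push 9,21
BINARY_OP - → 9 - 21 = -12
STORE_FAST y → y=-12
LOAD_FAST i → push 0
LOAD_CONST → push 1
BINARY_OP + → 0 + 1 = 1
STORE_FAST i → i=1
LOAD_FAST i → push 1
LOAD_CONST → push 3
COMPARE_OP bool(<) → 1 vs 3 = True
POP_JUMP_IF_FALSE → pop True; no jump
LOAD_FAST_LOAD_FAST y,b → push -12,21
BINARY_OP - → -12 - 21 = -33
STORE_FAST y → y=-33
LOAD_FAST a → push 13
LOAD_CONST → push 11
BINARY_OP & → 13 & 11 = 9
STORE_FAST y → y=9
LOAD_FAST_LOAD_FAST y,b → push 9,21
BINARY_OP - → 9 - 21 = -12
STORE_FAST y → y=-12
LOAD_FAST i → push 1
LOAD_CONST → push 1
BINARY_OP + → 1 + 1 = 2
STORE_FAST i → i=2
LOAD_FAST i → push 2
LOAD_CONST → push 3
COMPARE_OP bool(<) → 2 vs 3 = True
POP_JUMP_IF_FALSE → pop True; no jump
LOAD_FAST_LOAD_FAST y,b → push -12,21
BINARY_OP - → -12 - 21 = -33
STORE_FAST y → y=-33
LOAD_FAST a → push 13
LOAD_CONST → push 11
BINARY_OP & → 13 & 11 = 9
STORE_FAST y → y=9
LOAD_FAST_LOAD_FAST y,b → push 9,21
BINARY_OP - → 9 - 21 = -12
STORE_FAST y → y=-12
LOAD_FAST i → push 2
LOAD_CONST → push 1
BINARY_OP + → 2 + 1 = 3
STORE_FAST i → i=3
LOAD_FAST i → push 3
LOAD_CONST → push 3
COMPARE_OP bool(<) → 3 vs 3 = False
POP_JUMP_IF_FALSE → pop False; jump
LOAD_FAST y → push -12
RETURN_VALUE → return -12.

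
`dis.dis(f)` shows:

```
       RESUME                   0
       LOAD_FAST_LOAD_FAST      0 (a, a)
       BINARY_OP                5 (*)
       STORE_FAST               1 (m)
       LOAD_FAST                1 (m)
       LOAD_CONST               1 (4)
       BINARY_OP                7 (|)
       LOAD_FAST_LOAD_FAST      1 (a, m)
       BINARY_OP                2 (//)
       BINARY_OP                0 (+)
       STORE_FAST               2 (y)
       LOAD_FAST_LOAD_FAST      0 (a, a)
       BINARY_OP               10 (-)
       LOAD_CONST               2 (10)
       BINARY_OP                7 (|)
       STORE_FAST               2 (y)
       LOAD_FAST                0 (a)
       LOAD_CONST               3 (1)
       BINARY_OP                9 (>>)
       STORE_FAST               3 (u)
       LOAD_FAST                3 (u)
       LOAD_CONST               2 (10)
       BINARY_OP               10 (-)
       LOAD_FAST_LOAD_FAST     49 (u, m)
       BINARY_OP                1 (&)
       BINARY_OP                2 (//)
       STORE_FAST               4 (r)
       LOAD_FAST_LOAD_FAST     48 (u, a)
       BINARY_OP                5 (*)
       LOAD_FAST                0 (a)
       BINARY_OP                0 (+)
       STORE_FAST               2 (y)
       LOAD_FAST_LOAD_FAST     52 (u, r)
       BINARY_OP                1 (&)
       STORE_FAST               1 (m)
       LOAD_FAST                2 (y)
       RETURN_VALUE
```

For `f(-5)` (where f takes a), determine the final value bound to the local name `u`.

-3

LOAD_FAST_LOAD_FAST a,a → push -5,-5. Stack: [-5, -5]
BINARY_OP * → -5 * -5 = 25. Stack: [25]
STORE_FAST m → m=25. Stack: []
LOAD_FAST m → push 25. Stack: [25]
LOAD_CONST → push 4. Stack: [25, 4]
BINARY_OP | → 25 | 4 = 29. Stack: [29]
LOAD_FAST_LOAD_FAST a,m → push -5,25. Stack: [29, -5, 25]
BINARY_OP // → -5 // 25 = -1. Stack: [29, -1]
BINARY_OP + → 29 + -1 = 28. Stack: [28]
STORE_FAST y → y=28. Stack: []
LOAD_FAST_LOAD_FAST a,a → push -5,-5. Stack: [-5, -5]
BINARY_OP - → -5 - -5 = 0. Stack: [0]
LOAD_CONST → push 10. Stack: [0, 10]
BINARY_OP | → 0 | 10 = 10. Stack: [10]
STORE_FAST y → y=10. Stack: []
LOAD_FAST a → push -5. Stack: [-5]
LOAD_CONST → push 1. Stack: [-5, 1]
BINARY_OP >> → -5 >> 1 = -3. Stack: [-3]
STORE_FAST u → u=-3. Stack: []
LOAD_FAST u → push -3. Stack: [-3]
LOAD_CONST → push 10. Stack: [-3, 10]
BINARY_OP - → -3 - 10 = -13. Stack: [-13]
LOAD_FAST_LOAD_FAST u,m → push -3,25. Stack: [-13, -3, 25]
BINARY_OP & → -3 & 25 = 25. Stack: [-13, 25]
BINARY_OP // → -13 // 25 = -1. Stack: [-1]
STORE_FAST r → r=-1. Stack: []
LOAD_FAST_LOAD_FAST u,a → push -3,-5. Stack: [-3, -5]
BINARY_OP * → -3 * -5 = 15. Stack: [15]
LOAD_FAST a → push -5. Stack: [15, -5]
BINARY_OP + → 15 + -5 = 10. Stack: [10]
STORE_FAST y → y=10. Stack: []
LOAD_FAST_LOAD_FAST u,r → push -3,-1. Stack: [-3, -1]
BINARY_OP & → -3 & -1 = -3. Stack: [-3]
STORE_FAST m → m=-3. Stack: []
LOAD_FAST y → push 10. Stack: [10]
RETURN_VALUE → return 10.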